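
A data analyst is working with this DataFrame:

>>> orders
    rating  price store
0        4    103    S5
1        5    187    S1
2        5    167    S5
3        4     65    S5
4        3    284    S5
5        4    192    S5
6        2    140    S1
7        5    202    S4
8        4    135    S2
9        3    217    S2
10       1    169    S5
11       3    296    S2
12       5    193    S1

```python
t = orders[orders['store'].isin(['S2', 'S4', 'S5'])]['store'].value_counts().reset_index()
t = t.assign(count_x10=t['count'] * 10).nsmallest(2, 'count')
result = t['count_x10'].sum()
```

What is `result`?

filter rows where store in ['S2', 'S4', 'S5']:
    rating  price store
0        4    103    S5
2        5    167    S5
3        4     65    S5
4        3    284    S5
5        4    192    S5
7        5    202    S4
8        4    135    S2
9        3    217    S2
10       1    169    S5
11       3    296    S2
value_counts of store:
store
S5    6
S2    3
S4    1
Name: count, dtype: int64
reset_index():
  store  count
0    S5      6
1    S2      3
2    S4      1
add column count_x10 = t['count'] * 10:
  store  count  count_x10
0    S5      6         60
1    S2      3         30
2    S4      1         10
take 2 rows with smallest count:
  store  count  count_x10
2    S4      1         10
1    S2      3         30
The sum of column 'count_x10' is 40.

40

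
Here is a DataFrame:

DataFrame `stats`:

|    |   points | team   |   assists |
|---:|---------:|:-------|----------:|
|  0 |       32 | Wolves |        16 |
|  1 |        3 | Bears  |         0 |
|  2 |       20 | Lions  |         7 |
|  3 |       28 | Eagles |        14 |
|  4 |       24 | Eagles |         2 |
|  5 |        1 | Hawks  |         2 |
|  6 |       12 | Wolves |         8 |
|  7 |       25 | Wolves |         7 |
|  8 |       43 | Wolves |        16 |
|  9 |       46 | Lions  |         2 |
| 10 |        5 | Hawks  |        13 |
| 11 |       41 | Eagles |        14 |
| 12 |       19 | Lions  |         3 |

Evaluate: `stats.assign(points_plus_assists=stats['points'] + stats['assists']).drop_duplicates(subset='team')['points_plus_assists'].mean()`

24.6

add column points_plus_assists = stats['points'] + stats['assists']:
    points    team  assists  points_plus_assists
0       32  Wolves       16                   48
1        3   Bears        0                    3
2       20   Lions        7                   27
3       28  Eagles       14                   42
4       24  Eagles        2                   26
5        1   Hawks        2                    3
6       12  Wolves        8                   20
7       25  Wolves        7                   32
8       43  Wolves       16                   59
9       46   Lions        2                   48
10       5   Hawks       13                   18
11      41  Eagles       14                   55
12      19   Lions        3                   22
drop duplicate team (keep=first):
   points    team  assists  points_plus_assists
0      32  Wolves       16                   48
1       3   Bears        0                    3
2      20   Lions        7                   27
3      28  Eagles       14                   42
5       1   Hawks        2                    3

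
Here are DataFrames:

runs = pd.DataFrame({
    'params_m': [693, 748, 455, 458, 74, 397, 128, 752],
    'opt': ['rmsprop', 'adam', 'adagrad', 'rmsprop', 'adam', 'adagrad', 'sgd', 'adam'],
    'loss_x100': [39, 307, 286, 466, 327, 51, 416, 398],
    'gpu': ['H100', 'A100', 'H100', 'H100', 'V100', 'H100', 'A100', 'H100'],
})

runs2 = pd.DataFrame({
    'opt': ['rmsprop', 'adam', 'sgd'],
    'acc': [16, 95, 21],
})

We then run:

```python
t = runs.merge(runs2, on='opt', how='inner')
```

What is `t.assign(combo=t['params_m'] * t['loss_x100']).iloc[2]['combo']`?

213428

merge on 'opt' (how='inner') → 6 rows:
   params_m      opt  loss_x100   gpu  acc
0       693  rmsprop         39  H100   16
1       748     adam        307  A100   95
2       458  rmsprop        466  H100   16
3        74     adam        327  V100   95
4       128      sgd        416  A100   21
5       752     adam        398  H100   95
add column combo = t['params_m'] * t['loss_x100']:
   params_m      opt  loss_x100   gpu  acc   combo
0       693  rmsprop         39  H100   16   27027
1       748     adam        307  A100   95  229636
2       458  rmsprop        466  H100   16  213428
3        74     adam        327  V100   95   24198
4       128      sgd        416  A100   21   53248
5       752     adam        398  H100   95  299296
So iloc[2]['combo'] = 213428.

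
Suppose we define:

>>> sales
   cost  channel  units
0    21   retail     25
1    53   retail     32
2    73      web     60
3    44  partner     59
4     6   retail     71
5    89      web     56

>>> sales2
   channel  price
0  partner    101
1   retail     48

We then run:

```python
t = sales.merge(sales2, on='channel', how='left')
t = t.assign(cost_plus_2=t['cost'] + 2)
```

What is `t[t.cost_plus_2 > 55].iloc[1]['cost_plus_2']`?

merge on 'channel' (how='left') → 6 rows:
   cost  channel  units  price
0    21   retail     25   48.0
1    53   retail     32   48.0
2    73      web     60    NaN
3    44  partner     59  101.0
4     6   retail     71   48.0
5    89      web     56    NaN
add column cost_plus_2 = t['cost'] + 2:
   cost  channel  units  price  cost_plus_2
0    21   retail     25   48.0           23
1    53   retail     32   48.0           55
2    73      web     60    NaN           75
3    44  partner     59  101.0           46
4     6   retail     71   48.0            8
5    89      web     56    NaN           91
filter rows where cost_plus_2 > 55:
   cost channel  units  price  cost_plus_2
2    73     web     60    NaN           75
5    89     web     56    NaN           91

91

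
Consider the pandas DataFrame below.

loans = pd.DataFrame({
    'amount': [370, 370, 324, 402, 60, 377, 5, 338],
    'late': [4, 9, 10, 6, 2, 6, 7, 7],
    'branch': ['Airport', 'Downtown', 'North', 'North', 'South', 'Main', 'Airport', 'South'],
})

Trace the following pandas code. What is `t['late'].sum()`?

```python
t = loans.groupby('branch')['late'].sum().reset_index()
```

group by branch, sum of late:
branch
Airport     11
Downtown     9
Main         6
North       16
South        9
Name: late, dtype: int64
reset_index():
     branch  late
0   Airport    11
1  Downtown     9
2      Main     6
3     North    16
4     South     9
Reading off the sum of column 'late', we get 51.

51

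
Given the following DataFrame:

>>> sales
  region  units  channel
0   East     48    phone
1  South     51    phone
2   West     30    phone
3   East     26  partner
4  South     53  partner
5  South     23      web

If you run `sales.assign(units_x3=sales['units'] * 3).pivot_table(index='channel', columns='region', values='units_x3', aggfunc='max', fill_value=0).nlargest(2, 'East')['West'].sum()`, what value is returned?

add column units_x3 = sales['units'] * 3:
  region  units  channel  units_x3
0   East     48    phone       144
1  South     51    phone       153
2   West     30    phone        90
3   East     26  partner        78
4  South     53  partner       159
5  South     23      web        69
pivot: rows=channel, cols=region, max(units_x3):
region   East  South  West
channel                   
partner    78    159     0
phone     144    153    90
web         0     69     0
take 2 rows with largest East:
region   East  South  West
channel                   
phone     144    153    90
partner    78    159     0
sum of column 'West' → 90

90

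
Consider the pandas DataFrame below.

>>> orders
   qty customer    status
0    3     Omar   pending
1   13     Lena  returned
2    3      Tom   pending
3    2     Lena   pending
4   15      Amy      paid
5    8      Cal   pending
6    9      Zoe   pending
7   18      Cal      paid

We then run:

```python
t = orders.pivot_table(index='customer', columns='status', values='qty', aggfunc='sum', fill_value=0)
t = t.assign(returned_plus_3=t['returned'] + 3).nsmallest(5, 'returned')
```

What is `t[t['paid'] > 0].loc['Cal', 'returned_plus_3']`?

pivot: rows=customer, cols=status, sum(qty):
status    paid  pending  returned
customer                         
Amy         15        0         0
Cal         18        8         0
Lena         0        2        13
Omar         0        3         0
Tom          0        3         0
Zoe          0        9         0
add column returned_plus_3 = t['returned'] + 3:
status    paid  pending  returned  returned_plus_3
customer                                          
Amy         15        0         0                3
Cal         18        8         0                3
Lena         0        2        13               16
Omar         0        3         0                3
Tom          0        3         0                3
Zoe          0        9         0                3
take 5 rows with smallest returned:
status    paid  pending  returned  returned_plus_3
customer                                          
Amy         15        0         0                3
Cal         18        8         0                3
Omar         0        3         0                3
Tom          0        3         0                3
Zoe          0        9         0                3
filter rows where paid > 0:
status    paid  pending  returned  returned_plus_3
customer                                          
Amy         15        0         0                3
Cal         18        8         0                3

3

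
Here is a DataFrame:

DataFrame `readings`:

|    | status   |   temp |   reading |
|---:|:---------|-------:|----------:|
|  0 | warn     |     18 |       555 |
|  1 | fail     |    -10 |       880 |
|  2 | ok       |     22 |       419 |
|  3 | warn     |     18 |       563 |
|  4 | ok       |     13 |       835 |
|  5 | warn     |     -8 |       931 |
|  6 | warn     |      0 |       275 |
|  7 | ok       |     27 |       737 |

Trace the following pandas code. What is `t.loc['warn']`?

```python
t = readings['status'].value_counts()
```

value_counts of status:
status
warn    4
ok      3
fail    1
Name: count, dtype: int64
Hence 4.

4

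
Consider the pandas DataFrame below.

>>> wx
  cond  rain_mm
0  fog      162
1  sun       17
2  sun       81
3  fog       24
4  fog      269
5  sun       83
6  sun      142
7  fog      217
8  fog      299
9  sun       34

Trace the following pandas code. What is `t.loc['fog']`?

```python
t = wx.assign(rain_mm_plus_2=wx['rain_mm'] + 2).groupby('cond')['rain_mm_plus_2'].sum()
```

981

add column rain_mm_plus_2 = wx['rain_mm'] + 2:
  cond  rain_mm  rain_mm_plus_2
0  fog      162             164
1  sun       17              19
2  sun       81              83
3  fog       24              26
4  fog      269             271
5  sun       83              85
6  sun      142             144
7  fog      217             219
8  fog      299             301
9  sun       34              36
group by cond, sum of rain_mm_plus_2:
cond
fog    981
sun    367
Name: rain_mm_plus_2, dtype: int64
Then the value at index 'fog': 981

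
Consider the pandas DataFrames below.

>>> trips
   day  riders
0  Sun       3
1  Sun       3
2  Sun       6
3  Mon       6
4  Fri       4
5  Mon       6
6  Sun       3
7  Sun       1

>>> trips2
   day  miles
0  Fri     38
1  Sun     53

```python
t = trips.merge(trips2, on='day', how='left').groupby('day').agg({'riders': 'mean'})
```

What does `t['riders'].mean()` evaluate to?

merge on 'day' (how='left') → 8 rows:
   day  riders  miles
0  Sun       3   53.0
1  Sun       3   53.0
2  Sun       6   53.0
3  Mon       6    NaN
4  Fri       4   38.0
5  Mon       6    NaN
6  Sun       3   53.0
7  Sun       1   53.0
group by day, mean of riders:
     riders
day        
Fri     4.0
Mon     6.0
Sun     3.2
Taking the mean of column 'riders' gives 4.4.

4.4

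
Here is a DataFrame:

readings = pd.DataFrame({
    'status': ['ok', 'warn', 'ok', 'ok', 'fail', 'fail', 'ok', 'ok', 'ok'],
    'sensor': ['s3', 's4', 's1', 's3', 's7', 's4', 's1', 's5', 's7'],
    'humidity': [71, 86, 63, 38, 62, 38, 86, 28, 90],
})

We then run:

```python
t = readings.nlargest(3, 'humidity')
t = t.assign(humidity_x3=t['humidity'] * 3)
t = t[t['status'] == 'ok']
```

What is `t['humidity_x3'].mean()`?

264.0

take 3 rows with largest humidity:
  status sensor  humidity
8     ok     s7        90
1   warn     s4        86
6     ok     s1        86
add column humidity_x3 = t['humidity'] * 3:
  status sensor  humidity  humidity_x3
8     ok     s7        90          270
1   warn     s4        86          258
6     ok     s1        86          258
filter rows where status == 'ok':
  status sensor  humidity  humidity_x3
8     ok     s7        90          270
6     ok     s1        86          258
Reading off the mean of column 'humidity_x3', we get 264.0.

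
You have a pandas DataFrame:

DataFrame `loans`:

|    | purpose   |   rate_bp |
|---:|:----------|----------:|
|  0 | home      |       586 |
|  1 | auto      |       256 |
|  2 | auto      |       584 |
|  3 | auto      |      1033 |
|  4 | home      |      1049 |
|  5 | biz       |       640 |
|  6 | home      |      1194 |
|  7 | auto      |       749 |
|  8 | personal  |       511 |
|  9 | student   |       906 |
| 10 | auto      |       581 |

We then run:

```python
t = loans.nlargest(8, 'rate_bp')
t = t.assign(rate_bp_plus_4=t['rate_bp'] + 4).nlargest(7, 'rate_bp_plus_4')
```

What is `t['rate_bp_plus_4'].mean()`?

883.571428571

take 8 rows with largest rate_bp:
   purpose  rate_bp
6     home     1194
4     home     1049
3     auto     1033
9  student      906
7     auto      749
5      biz      640
0     home      586
2     auto      584
add column rate_bp_plus_4 = t['rate_bp'] + 4:
   purpose  rate_bp  rate_bp_plus_4
6     home     1194            1198
4     home     1049            1053
3     auto     1033            1037
9  student      906             910
7     auto      749             753
5      biz      640             644
0     home      586             590
2     auto      584             588
take 7 rows with largest rate_bp_plus_4:
   purpose  rate_bp  rate_bp_plus_4
6     home     1194            1198
4     home     1049            1053
3     auto     1033            1037
9  student      906             910
7     auto      749             753
5      biz      640             644
0     home      586             590
Hence 883.571428571.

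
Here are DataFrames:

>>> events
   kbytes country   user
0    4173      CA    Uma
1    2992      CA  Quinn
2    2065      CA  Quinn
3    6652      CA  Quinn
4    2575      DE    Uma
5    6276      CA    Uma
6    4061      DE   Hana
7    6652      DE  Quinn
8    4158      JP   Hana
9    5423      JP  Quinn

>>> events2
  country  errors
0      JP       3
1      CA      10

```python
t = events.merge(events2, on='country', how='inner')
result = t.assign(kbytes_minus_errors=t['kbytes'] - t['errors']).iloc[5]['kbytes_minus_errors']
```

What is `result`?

4155

merge on 'country' (how='inner') → 7 rows:
   kbytes country   user  errors
0    4173      CA    Uma      10
1    2992      CA  Quinn      10
2    2065      CA  Quinn      10
3    6652      CA  Quinn      10
4    6276      CA    Uma      10
5    4158      JP   Hana       3
6    5423      JP  Quinn       3
add column kbytes_minus_errors = t['kbytes'] - t['errors']:
   kbytes country   user  errors  kbytes_minus_errors
0    4173      CA    Uma      10                 4163
1    2992      CA  Quinn      10                 2982
2    2065      CA  Quinn      10                 2055
3    6652      CA  Quinn      10                 6642
4    6276      CA    Uma      10                 6266
5    4158      JP   Hana       3                 4155
6    5423      JP  Quinn       3                 5420
Hence 4155.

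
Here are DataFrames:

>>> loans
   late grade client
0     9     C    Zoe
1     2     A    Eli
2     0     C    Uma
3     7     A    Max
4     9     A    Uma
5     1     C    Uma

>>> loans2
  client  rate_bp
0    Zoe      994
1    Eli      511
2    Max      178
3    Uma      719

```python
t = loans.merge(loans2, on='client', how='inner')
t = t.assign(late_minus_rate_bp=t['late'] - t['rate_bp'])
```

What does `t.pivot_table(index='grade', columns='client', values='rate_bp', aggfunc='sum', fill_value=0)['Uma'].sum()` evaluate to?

2157

merge on 'client' (how='inner') → 6 rows:
   late grade client  rate_bp
0     9     C    Zoe      994
1     2     A    Eli      511
2     0     C    Uma      719
3     7     A    Max      178
4     9     A    Uma      719
5     1     C    Uma      719
add column late_minus_rate_bp = t['late'] - t['rate_bp']:
   late grade client  rate_bp  late_minus_rate_bp
0     9     C    Zoe      994                -985
1     2     A    Eli      511                -509
2     0     C    Uma      719                -719
3     7     A    Max      178                -171
4     9     A    Uma      719                -710
5     1     C    Uma      719                -718
pivot: rows=grade, cols=client, sum(rate_bp):
client  Eli  Max   Uma  Zoe
grade                      
A       511  178   719    0
C         0    0  1438  994
Taking the sum of column 'Uma' gives 2157.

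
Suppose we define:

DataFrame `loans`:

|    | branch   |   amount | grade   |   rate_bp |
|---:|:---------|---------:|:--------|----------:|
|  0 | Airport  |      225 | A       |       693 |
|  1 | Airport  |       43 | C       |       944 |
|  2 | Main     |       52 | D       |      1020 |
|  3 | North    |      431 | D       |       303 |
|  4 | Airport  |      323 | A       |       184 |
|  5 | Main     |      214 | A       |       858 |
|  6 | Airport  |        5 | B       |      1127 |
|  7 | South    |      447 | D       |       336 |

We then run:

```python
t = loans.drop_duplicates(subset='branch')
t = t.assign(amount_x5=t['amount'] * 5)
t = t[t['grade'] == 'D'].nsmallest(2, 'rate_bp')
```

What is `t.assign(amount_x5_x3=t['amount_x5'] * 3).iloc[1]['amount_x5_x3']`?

6705

drop duplicate branch (keep=first):
    branch  amount grade  rate_bp
0  Airport     225     A      693
2     Main      52     D     1020
3    North     431     D      303
7    South     447     D      336
add column amount_x5 = t['amount'] * 5:
    branch  amount grade  rate_bp  amount_x5
0  Airport     225     A      693       1125
2     Main      52     D     1020        260
3    North     431     D      303       2155
7    South     447     D      336       2235
filter rows where grade == 'D':
  branch  amount grade  rate_bp  amount_x5
2   Main      52     D     1020        260
3  North     431     D      303       2155
7  South     447     D      336       2235
take 2 rows with smallest rate_bp:
  branch  amount grade  rate_bp  amount_x5
3  North     431     D      303       2155
7  South     447     D      336       2235
add column amount_x5_x3 = t['amount_x5'] * 3:
  branch  amount grade  rate_bp  amount_x5  amount_x5_x3
3  North     431     D      303       2155          6465
7  South     447     D      336       2235          6705
Taking the value at position 1, column 'amount_x5_x3' gives 6705.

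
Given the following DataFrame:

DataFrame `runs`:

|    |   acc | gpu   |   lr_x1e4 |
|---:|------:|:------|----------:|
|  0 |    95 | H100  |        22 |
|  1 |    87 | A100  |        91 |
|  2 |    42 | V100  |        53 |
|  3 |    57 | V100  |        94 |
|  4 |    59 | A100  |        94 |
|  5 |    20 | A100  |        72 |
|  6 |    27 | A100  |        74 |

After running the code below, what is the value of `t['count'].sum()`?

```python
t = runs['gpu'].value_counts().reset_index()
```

value_counts of gpu:
gpu
A100    4
V100    2
H100    1
Name: count, dtype: int64
reset_index():
    gpu  count
0  A100      4
1  V100      2
2  H100      1
Taking the sum of column 'count' gives 7.

7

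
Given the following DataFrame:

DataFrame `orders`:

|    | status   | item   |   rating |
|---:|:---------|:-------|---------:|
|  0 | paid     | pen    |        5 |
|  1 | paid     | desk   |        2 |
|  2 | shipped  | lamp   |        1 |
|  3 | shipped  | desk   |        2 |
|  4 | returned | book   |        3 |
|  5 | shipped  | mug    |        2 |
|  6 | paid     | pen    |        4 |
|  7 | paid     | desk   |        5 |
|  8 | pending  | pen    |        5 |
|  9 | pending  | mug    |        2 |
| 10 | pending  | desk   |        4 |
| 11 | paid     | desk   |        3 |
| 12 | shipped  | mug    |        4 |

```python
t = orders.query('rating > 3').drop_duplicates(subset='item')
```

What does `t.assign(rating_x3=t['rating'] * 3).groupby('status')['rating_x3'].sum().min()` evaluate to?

12

filter rows where rating > 3:
     status  item  rating
0      paid   pen       5
6      paid   pen       4
7      paid  desk       5
8   pending   pen       5
10  pending  desk       4
12  shipped   mug       4
drop duplicate item (keep=first):
     status  item  rating
0      paid   pen       5
7      paid  desk       5
12  shipped   mug       4
add column rating_x3 = t['rating'] * 3:
     status  item  rating  rating_x3
0      paid   pen       5         15
7      paid  desk       5         15
12  shipped   mug       4         12
group by status, sum of rating_x3:
status
paid       30
shipped    12
Name: rating_x3, dtype: int64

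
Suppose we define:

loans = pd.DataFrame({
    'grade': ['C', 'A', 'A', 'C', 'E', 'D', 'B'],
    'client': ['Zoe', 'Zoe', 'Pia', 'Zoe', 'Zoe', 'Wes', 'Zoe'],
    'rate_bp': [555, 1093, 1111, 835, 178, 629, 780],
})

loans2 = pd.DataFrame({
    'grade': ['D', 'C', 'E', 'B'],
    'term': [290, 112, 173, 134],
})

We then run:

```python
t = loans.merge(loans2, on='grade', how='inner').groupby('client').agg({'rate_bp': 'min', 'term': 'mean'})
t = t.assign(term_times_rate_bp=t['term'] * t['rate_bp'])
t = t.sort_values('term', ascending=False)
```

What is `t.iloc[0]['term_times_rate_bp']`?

182410.0

merge on 'grade' (how='inner') → 5 rows:
  grade client  rate_bp  term
0     C    Zoe      555   112
1     C    Zoe      835   112
2     E    Zoe      178   173
3     D    Wes      629   290
4     B    Zoe      780   134
group by client: min(rate_bp), mean(term):
        rate_bp    term
client                 
Wes         629  290.00
Zoe         178  132.75
add column term_times_rate_bp = t['term'] * t['rate_bp']:
        rate_bp    term  term_times_rate_bp
client                                     
Wes         629  290.00            182410.0
Zoe         178  132.75             23629.5
sort by term descending:
        rate_bp    term  term_times_rate_bp
client                                     
Wes         629  290.00            182410.0
Zoe         178  132.75             23629.5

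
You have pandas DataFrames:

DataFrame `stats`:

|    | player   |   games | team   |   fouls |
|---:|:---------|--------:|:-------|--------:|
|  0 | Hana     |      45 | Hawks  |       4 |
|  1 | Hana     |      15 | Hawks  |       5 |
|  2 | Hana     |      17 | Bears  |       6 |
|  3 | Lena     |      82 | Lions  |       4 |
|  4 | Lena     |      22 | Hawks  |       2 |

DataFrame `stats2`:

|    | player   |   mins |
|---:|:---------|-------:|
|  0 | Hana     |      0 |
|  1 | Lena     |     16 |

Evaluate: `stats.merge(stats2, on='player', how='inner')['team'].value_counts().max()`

3

merge on 'player' (how='inner') → 5 rows:
  player  games   team  fouls  mins
0   Hana     45  Hawks      4     0
1   Hana     15  Hawks      5     0
2   Hana     17  Bears      6     0
3   Lena     82  Lions      4    16
4   Lena     22  Hawks      2    16
value_counts of team:
team
Hawks    3
Bears    1
Lions    1
Name: count, dtype: int64
max of the resulting series → 3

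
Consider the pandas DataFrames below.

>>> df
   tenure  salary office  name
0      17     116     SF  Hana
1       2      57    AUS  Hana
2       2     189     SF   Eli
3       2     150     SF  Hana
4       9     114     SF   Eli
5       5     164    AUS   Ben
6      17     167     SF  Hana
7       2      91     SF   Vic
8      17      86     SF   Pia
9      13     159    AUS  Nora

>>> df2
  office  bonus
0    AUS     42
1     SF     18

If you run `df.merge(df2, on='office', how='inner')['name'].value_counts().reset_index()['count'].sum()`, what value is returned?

merge on 'office' (how='inner') → 10 rows:
   tenure  salary office  name  bonus
0      17     116     SF  Hana     18
1       2      57    AUS  Hana     42
2       2     189     SF   Eli     18
3       2     150     SF  Hana     18
4       9     114     SF   Eli     18
5       5     164    AUS   Ben     42
6      17     167     SF  Hana     18
7       2      91     SF   Vic     18
8      17      86     SF   Pia     18
9      13     159    AUS  Nora     42
value_counts of name:
name
Hana    4
Eli     2
Ben     1
Vic     1
Pia     1
Nora    1
Name: count, dtype: int64
reset_index():
   name  count
0  Hana      4
1   Eli      2
2   Ben      1
3   Vic      1
4   Pia      1
5  Nora      1

10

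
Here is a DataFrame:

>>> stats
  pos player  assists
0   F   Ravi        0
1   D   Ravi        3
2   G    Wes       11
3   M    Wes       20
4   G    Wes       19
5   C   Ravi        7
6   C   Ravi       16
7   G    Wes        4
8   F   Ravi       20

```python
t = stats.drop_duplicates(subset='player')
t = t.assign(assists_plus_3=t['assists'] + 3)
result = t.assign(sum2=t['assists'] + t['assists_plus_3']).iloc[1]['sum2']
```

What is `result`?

25

drop duplicate player (keep=first):
  pos player  assists
0   F   Ravi        0
2   G    Wes       11
add column assists_plus_3 = t['assists'] + 3:
  pos player  assists  assists_plus_3
0   F   Ravi        0               3
2   G    Wes       11              14
add column sum2 = t['assists'] + t['assists_plus_3']:
  pos player  assists  assists_plus_3  sum2
0   F   Ravi        0               3     3
2   G    Wes       11              14    25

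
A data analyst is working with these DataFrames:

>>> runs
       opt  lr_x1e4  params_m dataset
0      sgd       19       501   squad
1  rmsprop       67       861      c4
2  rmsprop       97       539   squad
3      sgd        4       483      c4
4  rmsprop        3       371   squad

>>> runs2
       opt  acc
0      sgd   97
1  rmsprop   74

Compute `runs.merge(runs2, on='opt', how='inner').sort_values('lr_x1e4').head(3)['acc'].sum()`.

merge on 'opt' (how='inner') → 5 rows:
       opt  lr_x1e4  params_m dataset  acc
0      sgd       19       501   squad   97
1  rmsprop       67       861      c4   74
2  rmsprop       97       539   squad   74
3      sgd        4       483      c4   97
4  rmsprop        3       371   squad   74
sort by lr_x1e4:
       opt  lr_x1e4  params_m dataset  acc
4  rmsprop        3       371   squad   74
3      sgd        4       483      c4   97
0      sgd       19       501   squad   97
1  rmsprop       67       861      c4   74
2  rmsprop       97       539   squad   74
take first 3 rows:
       opt  lr_x1e4  params_m dataset  acc
4  rmsprop        3       371   squad   74
3      sgd        4       483      c4   97
0      sgd       19       501   squad   97

268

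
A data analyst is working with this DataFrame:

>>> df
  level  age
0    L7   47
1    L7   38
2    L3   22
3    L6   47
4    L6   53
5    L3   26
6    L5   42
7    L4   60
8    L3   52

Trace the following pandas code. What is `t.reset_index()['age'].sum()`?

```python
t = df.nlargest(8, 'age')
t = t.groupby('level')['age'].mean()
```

take 8 rows with largest age:
  level  age
7    L4   60
4    L6   53
8    L3   52
0    L7   47
3    L6   47
6    L5   42
1    L7   38
5    L3   26
group by level, mean of age:
level
L3    39.0
L4    60.0
L5    42.0
L6    50.0
L7    42.5
Name: age, dtype: float64
reset_index():
  level   age
0    L3  39.0
1    L4  60.0
2    L5  42.0
3    L6  50.0
4    L7  42.5
Taking the sum of column 'age' gives 233.5.

233.5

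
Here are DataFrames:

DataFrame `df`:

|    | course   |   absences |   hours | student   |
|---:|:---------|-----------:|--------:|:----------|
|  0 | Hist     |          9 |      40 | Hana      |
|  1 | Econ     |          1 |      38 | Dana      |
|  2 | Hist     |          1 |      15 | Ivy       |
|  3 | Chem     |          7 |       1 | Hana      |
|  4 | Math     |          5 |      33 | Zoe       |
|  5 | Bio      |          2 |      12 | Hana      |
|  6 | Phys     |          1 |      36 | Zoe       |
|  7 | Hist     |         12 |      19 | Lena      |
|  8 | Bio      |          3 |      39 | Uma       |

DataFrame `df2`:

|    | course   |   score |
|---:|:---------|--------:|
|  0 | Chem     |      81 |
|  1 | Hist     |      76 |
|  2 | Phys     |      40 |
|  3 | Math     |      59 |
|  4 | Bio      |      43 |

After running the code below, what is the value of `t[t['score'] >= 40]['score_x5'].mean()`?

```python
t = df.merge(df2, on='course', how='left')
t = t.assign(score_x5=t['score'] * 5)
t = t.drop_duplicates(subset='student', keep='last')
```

merge on 'course' (how='left') → 9 rows:
  course  absences  hours student  score
0   Hist         9     40    Hana   76.0
1   Econ         1     38    Dana    NaN
2   Hist         1     15     Ivy   76.0
3   Chem         7      1    Hana   81.0
4   Math         5     33     Zoe   59.0
5    Bio         2     12    Hana   43.0
6   Phys         1     36     Zoe   40.0
7   Hist        12     19    Lena   76.0
8    Bio         3     39     Uma   43.0
add column score_x5 = t['score'] * 5:
  course  absences  hours student  score  score_x5
0   Hist         9     40    Hana   76.0     380.0
1   Econ         1     38    Dana    NaN       NaN
2   Hist         1     15     Ivy   76.0     380.0
3   Chem         7      1    Hana   81.0     405.0
4   Math         5     33     Zoe   59.0     295.0
5    Bio         2     12    Hana   43.0     215.0
6   Phys         1     36     Zoe   40.0     200.0
7   Hist        12     19    Lena   76.0     380.0
8    Bio         3     39     Uma   43.0     215.0
drop duplicate student (keep=last):
  course  absences  hours student  score  score_x5
1   Econ         1     38    Dana    NaN       NaN
2   Hist         1     15     Ivy   76.0     380.0
5    Bio         2     12    Hana   43.0     215.0
6   Phys         1     36     Zoe   40.0     200.0
7   Hist        12     19    Lena   76.0     380.0
8    Bio         3     39     Uma   43.0     215.0
filter rows where score >= 40:
  course  absences  hours student  score  score_x5
2   Hist         1     15     Ivy   76.0     380.0
5    Bio         2     12    Hana   43.0     215.0
6   Phys         1     36     Zoe   40.0     200.0
7   Hist        12     19    Lena   76.0     380.0
8    Bio         3     39     Uma   43.0     215.0

278.0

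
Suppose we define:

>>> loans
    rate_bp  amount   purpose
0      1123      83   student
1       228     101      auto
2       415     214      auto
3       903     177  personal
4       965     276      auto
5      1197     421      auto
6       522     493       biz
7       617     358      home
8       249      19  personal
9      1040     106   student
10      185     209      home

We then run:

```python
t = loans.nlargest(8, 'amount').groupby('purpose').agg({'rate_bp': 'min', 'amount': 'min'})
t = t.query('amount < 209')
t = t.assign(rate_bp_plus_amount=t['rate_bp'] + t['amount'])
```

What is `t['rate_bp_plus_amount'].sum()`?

take 8 rows with largest amount:
    rate_bp  amount   purpose
6       522     493       biz
5      1197     421      auto
7       617     358      home
4       965     276      auto
2       415     214      auto
10      185     209      home
3       903     177  personal
9      1040     106   student
group by purpose: min(rate_bp), min(amount):
          rate_bp  amount
purpose                  
auto          415     214
biz           522     493
home          185     209
personal      903     177
student      1040     106
filter rows where amount < 209:
          rate_bp  amount
purpose                  
personal      903     177
student      1040     106
add column rate_bp_plus_amount = t['rate_bp'] + t['amount']:
          rate_bp  amount  rate_bp_plus_amount
purpose                                       
personal      903     177                 1080
student      1040     106                 1146
Finally, sum of column 'rate_bp_plus_amount' = 2226.

2226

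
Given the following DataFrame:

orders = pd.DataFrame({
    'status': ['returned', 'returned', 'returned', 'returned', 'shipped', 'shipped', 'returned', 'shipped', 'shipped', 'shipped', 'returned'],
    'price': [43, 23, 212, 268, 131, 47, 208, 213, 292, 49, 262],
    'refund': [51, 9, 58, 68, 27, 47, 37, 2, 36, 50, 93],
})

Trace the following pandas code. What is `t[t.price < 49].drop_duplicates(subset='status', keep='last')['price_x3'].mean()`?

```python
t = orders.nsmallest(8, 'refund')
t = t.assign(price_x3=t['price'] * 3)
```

take 8 rows with smallest refund:
     status  price  refund
7   shipped    213       2
1  returned     23       9
4   shipped    131      27
8   shipped    292      36
6  returned    208      37
5   shipped     47      47
9   shipped     49      50
0  returned     43      51
add column price_x3 = t['price'] * 3:
     status  price  refund  price_x3
7   shipped    213       2       639
1  returned     23       9        69
4   shipped    131      27       393
8   shipped    292      36       876
6  returned    208      37       624
5   shipped     47      47       141
9   shipped     49      50       147
0  returned     43      51       129
filter rows where price < 49:
     status  price  refund  price_x3
1  returned     23       9        69
5   shipped     47      47       141
0  returned     43      51       129
drop duplicate status (keep=last):
     status  price  refund  price_x3
5   shipped     47      47       141
0  returned     43      51       129

135.0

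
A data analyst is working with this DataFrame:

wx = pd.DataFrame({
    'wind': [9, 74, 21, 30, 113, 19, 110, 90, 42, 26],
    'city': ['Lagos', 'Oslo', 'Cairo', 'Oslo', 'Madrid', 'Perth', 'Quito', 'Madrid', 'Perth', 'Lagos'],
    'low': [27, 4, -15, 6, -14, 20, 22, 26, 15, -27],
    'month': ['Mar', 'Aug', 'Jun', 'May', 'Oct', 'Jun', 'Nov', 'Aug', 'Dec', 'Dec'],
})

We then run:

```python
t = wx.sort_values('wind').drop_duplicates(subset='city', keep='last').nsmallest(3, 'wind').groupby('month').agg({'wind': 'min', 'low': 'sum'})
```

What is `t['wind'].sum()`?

sort by wind:
   wind    city  low month
0     9   Lagos   27   Mar
5    19   Perth   20   Jun
2    21   Cairo  -15   Jun
9    26   Lagos  -27   Dec
3    30    Oslo    6   May
8    42   Perth   15   Dec
1    74    Oslo    4   Aug
7    90  Madrid   26   Aug
6   110   Quito   22   Nov
4   113  Madrid  -14   Oct
drop duplicate city (keep=last):
   wind    city  low month
2    21   Cairo  -15   Jun
9    26   Lagos  -27   Dec
8    42   Perth   15   Dec
1    74    Oslo    4   Aug
6   110   Quito   22   Nov
4   113  Madrid  -14   Oct
take 3 rows with smallest wind:
   wind   city  low month
2    21  Cairo  -15   Jun
9    26  Lagos  -27   Dec
8    42  Perth   15   Dec
group by month: min(wind), sum(low):
       wind  low
month           
Dec      26  -12
Jun      21  -15
sum of column 'wind' → 47

47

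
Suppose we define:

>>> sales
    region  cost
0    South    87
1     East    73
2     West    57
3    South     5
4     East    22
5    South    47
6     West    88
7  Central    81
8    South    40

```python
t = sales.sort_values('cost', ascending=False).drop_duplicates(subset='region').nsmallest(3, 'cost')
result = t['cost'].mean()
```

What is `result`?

sort by cost descending:
    region  cost
6     West    88
0    South    87
7  Central    81
1     East    73
2     West    57
5    South    47
8    South    40
4     East    22
3    South     5
drop duplicate region (keep=first):
    region  cost
6     West    88
0    South    87
7  Central    81
1     East    73
take 3 rows with smallest cost:
    region  cost
1     East    73
7  Central    81
0    South    87

80.3333333333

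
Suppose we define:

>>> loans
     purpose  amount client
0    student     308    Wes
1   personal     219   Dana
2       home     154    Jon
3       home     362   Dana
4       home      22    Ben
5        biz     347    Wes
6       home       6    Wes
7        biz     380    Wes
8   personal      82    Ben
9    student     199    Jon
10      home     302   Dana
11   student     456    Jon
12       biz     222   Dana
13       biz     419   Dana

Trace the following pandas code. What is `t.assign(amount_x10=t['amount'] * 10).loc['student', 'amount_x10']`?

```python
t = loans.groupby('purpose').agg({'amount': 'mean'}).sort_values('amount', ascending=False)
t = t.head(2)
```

3210.0

group by purpose, mean of amount:
          amount
purpose         
biz        342.0
home       169.2
personal   150.5
student    321.0
sort by amount descending:
          amount
purpose         
biz        342.0
student    321.0
home       169.2
personal   150.5
take first 2 rows:
         amount
purpose        
biz       342.0
student   321.0
add column amount_x10 = t['amount'] * 10:
         amount  amount_x10
purpose                    
biz       342.0      3420.0
student   321.0      3210.0
Then the value at row 'student', column 'amount_x10': 3210.0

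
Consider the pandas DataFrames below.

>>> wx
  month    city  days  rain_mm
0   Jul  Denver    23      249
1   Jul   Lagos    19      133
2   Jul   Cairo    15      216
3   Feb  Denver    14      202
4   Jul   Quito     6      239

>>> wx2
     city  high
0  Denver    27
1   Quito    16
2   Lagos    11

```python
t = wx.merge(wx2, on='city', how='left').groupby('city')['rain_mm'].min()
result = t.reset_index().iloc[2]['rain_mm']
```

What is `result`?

133

merge on 'city' (how='left') → 5 rows:
  month    city  days  rain_mm  high
0   Jul  Denver    23      249  27.0
1   Jul   Lagos    19      133  11.0
2   Jul   Cairo    15      216   NaN
3   Feb  Denver    14      202  27.0
4   Jul   Quito     6      239  16.0
group by city, min of rain_mm:
city
Cairo     216
Denver    202
Lagos     133
Quito     239
Name: rain_mm, dtype: int64
reset_index():
     city  rain_mm
0   Cairo      216
1  Denver      202
2   Lagos      133
3   Quito      239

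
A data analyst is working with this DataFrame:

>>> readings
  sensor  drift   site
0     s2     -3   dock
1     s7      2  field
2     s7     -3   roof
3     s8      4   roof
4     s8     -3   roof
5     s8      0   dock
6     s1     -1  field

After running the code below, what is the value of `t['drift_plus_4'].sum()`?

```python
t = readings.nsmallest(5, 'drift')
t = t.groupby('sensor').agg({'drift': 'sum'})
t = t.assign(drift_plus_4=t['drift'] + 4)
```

6

take 5 rows with smallest drift:
  sensor  drift   site
0     s2     -3   dock
2     s7     -3   roof
4     s8     -3   roof
6     s1     -1  field
5     s8      0   dock
group by sensor, sum of drift:
        drift
sensor       
s1         -1
s2         -3
s7         -3
s8         -3
add column drift_plus_4 = t['drift'] + 4:
        drift  drift_plus_4
sensor                     
s1         -1             3
s2         -3             1
s7         -3             1
s8         -3             1
Hence 6.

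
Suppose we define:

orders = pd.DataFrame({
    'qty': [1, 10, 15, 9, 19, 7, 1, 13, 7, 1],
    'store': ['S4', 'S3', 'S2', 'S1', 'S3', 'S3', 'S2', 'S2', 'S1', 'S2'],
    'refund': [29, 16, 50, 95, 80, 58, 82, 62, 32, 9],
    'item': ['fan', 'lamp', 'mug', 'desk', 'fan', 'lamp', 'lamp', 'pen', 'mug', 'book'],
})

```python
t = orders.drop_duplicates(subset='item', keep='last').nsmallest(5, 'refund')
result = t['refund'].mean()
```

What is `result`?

53.0

drop duplicate item (keep=last):
   qty store  refund  item
3    9    S1      95  desk
4   19    S3      80   fan
6    1    S2      82  lamp
7   13    S2      62   pen
8    7    S1      32   mug
9    1    S2       9  book
take 5 rows with smallest refund:
   qty store  refund  item
9    1    S2       9  book
8    7    S1      32   mug
7   13    S2      62   pen
4   19    S3      80   fan
6    1    S2      82  lamp
The mean of column 'refund' is 53.0.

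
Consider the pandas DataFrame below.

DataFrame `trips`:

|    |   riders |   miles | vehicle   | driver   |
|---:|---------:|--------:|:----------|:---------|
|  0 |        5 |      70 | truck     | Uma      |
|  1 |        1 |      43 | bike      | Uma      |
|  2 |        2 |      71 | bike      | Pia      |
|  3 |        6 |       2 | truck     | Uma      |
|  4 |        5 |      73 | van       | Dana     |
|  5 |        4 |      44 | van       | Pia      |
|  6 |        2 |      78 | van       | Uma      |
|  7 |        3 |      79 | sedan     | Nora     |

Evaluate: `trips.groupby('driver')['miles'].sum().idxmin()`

group by driver, sum of miles:
driver
Dana     73
Nora     79
Pia     115
Uma     193
Name: miles, dtype: int64
Reading off the label with the smallest value, we get Dana.

Dana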